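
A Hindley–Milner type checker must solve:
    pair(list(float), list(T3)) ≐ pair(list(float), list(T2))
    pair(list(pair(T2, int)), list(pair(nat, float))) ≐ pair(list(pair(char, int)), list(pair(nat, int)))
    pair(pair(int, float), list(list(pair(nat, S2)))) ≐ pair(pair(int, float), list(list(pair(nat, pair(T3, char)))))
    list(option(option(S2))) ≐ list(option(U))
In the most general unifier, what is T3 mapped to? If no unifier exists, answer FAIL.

Decompose pair/2: list(float) ≐ list(float),  list(T3) ≐ list(T2).
Delete trivial equation list(float) ≐ list(float).
Decompose list/1: T3 ≐ T2.
Bind T3 := T2; substituting into the one remaining equation that mentions T3 gives: pair(pair(int, float), list(list(pair(nat, S2)))) ≐ pair(pair(int, float), list(list(pair(nat, pair(T2, char))))).
Decompose pair/2: list(pair(T2, int)) ≐ list(pair(char, int)),  list(pair(nat, float)) ≐ list(pair(nat, int)).
Decompose list/1: pair(T2, int) ≐ pair(char, int).
Decompose pair/2: T2 ≐ char,  int ≐ int.
Bind T2 := char; substituting into the one remaining equation that mentions T2 gives: pair(pair(int, float), list(list(pair(nat, S2)))) ≐ pair(pair(int, float), list(list(pair(nat, pair(char, char))))). Substituting into the earlier binding gives T3 := char.
Delete trivial equation int ≐ int.
Decompose list/1: pair(nat, float) ≐ pair(nat, int).
Decompose pair/2: nat ≐ nat,  float ≐ int.
Delete trivial equation nat ≐ nat.
Clash: constants float and int differ; no unifier exists.

FAIL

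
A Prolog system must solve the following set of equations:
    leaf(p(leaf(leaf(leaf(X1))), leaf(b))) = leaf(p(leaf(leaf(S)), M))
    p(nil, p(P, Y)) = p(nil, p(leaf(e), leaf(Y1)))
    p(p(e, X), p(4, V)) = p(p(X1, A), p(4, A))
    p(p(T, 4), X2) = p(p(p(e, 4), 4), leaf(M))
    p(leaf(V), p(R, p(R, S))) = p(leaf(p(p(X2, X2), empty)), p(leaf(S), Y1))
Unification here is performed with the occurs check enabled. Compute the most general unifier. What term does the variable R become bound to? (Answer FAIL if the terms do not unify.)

leaf(leaf(e))

Decompose leaf/1: p(leaf(leaf(leaf(X1))), leaf(b)) = p(leaf(leaf(S)), M).
Decompose p/2: leaf(leaf(leaf(X1))) = leaf(leaf(S)),  leaf(b) = M.
Decompose leaf/1: leaf(leaf(X1)) = leaf(S).
Decompose leaf/1: leaf(X1) = S.
Bind S := leaf(X1); substituting into the one remaining equation that mentions S gives: p(leaf(V), p(R, p(R, leaf(X1)))) = p(leaf(p(p(X2, X2), empty)), p(leaf(leaf(X1)), Y1)).
Bind M := leaf(b); substituting into the one remaining equation that mentions M gives: p(p(T, 4), X2) = p(p(p(e, 4), 4), leaf(leaf(b))).
Decompose p/2: nil = nil,  p(P, Y) = p(leaf(e), leaf(Y1)).
Delete trivial equation nil = nil.
Decompose p/2: P = leaf(e),  Y = leaf(Y1).
Bind P := leaf(e); no other remaining equation mentions P.
Bind Y := leaf(Y1); no other remaining equation mentions Y.
Decompose p/2: p(e, X) = p(X1, A),  p(4, V) = p(4, A).
Decompose p/2: e = X1,  X = A.
Bind X1 := e; substituting into the one remaining equation that mentions X1 gives: p(leaf(V), p(R, p(R, leaf(e)))) = p(leaf(p(p(X2, X2), empty)), p(leaf(leaf(e)), Y1)). Substituting into the earlier binding gives S := leaf(e).
Bind X := A; no other remaining equation mentions X.
Decompose p/2: 4 = 4,  V = A.
Delete trivial equation 4 = 4.
Bind V := A; substituting into the one remaining equation that mentions V gives: p(leaf(A), p(R, p(R, leaf(e)))) = p(leaf(p(p(X2, X2), empty)), p(leaf(leaf(e)), Y1)).
Decompose p/2: p(T, 4) = p(p(e, 4), 4),  X2 = leaf(leaf(b)).
Decompose p/2: T = p(e, 4),  4 = 4.
Bind T := p(e, 4); no other remaining equation mentions T.
Delete trivial equation 4 = 4.
Bind X2 := leaf(leaf(b)); substituting into the remaining equation gives: p(leaf(A), p(R, p(R, leaf(e)))) = p(leaf(p(p(leaf(leaf(b)), leaf(leaf(b))), empty)), p(leaf(leaf(e)), Y1)).
Decompose p/2: leaf(A) = leaf(p(p(leaf(leaf(b)), leaf(leaf(b))), empty)),  p(R, p(R, leaf(e))) = p(leaf(leaf(e)), Y1).
Decompose leaf/1: A = p(p(leaf(leaf(b)), leaf(leaf(b))), empty).
Bind A := p(p(leaf(leaf(b)), leaf(leaf(b))), empty); no other remaining equation mentions A. Substituting into the earlier bindings gives X := p(p(leaf(leaf(b)), leaf(leaf(b))), empty), V := p(p(leaf(leaf(b)), leaf(leaf(b))), empty).
Decompose p/2: R = leaf(leaf(e)),  p(R, leaf(e)) = Y1.
Bind R := leaf(leaf(e)); substituting into the remaining equation gives: p(leaf(leaf(e)), leaf(e)) = Y1.
Bind Y1 := p(leaf(leaf(e)), leaf(e)). Substituting into the earlier binding gives Y := leaf(p(leaf(leaf(e)), leaf(e))).
MGU = { S = leaf(e), M = leaf(b), P = leaf(e), Y = leaf(p(leaf(leaf(e)), leaf(e))), X1 = e, X = p(p(leaf(leaf(b)), leaf(leaf(b))), empty), V = p(p(leaf(leaf(b)), leaf(leaf(b))), empty), T = p(e, 4), X2 = leaf(leaf(b)), A = p(p(leaf(leaf(b)), leaf(leaf(b))), empty), R = leaf(leaf(e)), Y1 = p(leaf(leaf(e)), leaf(e)) }, so R = leaf(leaf(e)).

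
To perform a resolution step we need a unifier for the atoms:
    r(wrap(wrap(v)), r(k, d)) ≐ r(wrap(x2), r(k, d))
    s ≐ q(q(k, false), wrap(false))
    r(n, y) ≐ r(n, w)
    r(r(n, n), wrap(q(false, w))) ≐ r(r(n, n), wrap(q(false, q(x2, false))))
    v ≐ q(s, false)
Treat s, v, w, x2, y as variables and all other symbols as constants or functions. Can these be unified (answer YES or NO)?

YES

Decompose r/2: wrap(wrap(v)) ≐ wrap(x2),  r(k, d) ≐ r(k, d).
Decompose wrap/1: wrap(v) ≐ x2.
Bind x2 := wrap(v); substituting into the one remaining equation that mentions x2 gives: r(r(n, n), wrap(q(false, w))) ≐ r(r(n, n), wrap(q(false, q(wrap(v), false)))).
Delete trivial equation r(k, d) ≐ r(k, d).
Bind s := q(q(k, false), wrap(false)); substituting into the one remaining equation that mentions s gives: v ≐ q(q(q(k, false), wrap(false)), false).
Decompose r/2: n ≐ n,  y ≐ w.
Delete trivial equation n ≐ n.
Bind y := w; no other remaining equation mentions y.
Decompose r/2: r(n, n) ≐ r(n, n),  wrap(q(false, w)) ≐ wrap(q(false, q(wrap(v), false))).
Delete trivial equation r(n, n) ≐ r(n, n).
Decompose wrap/1: q(false, w) ≐ q(false, q(wrap(v), false)).
Decompose q/2: false ≐ false,  w ≐ q(wrap(v), false).
Delete trivial equation false ≐ false.
Bind w := q(wrap(v), false); no other remaining equation mentions w. Substituting into the earlier binding gives y := q(wrap(v), false).
Bind v := q(q(q(k, false), wrap(false)), false). Substituting into the earlier bindings gives x2 := wrap(q(q(q(k, false), wrap(false)), false)), y := q(wrap(q(q(q(k, false), wrap(false)), false)), false), w := q(wrap(q(q(q(k, false), wrap(false)), false)), false).
No equations remain and no clash or occurs-check failure arose, so a unifier exists.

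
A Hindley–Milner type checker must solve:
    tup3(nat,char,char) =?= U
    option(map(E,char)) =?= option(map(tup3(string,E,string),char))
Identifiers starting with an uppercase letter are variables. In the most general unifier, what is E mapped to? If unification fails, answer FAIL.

Bind U := tup3(nat,char,char); no other remaining equation mentions U.
Decompose option/1: map(E,char) =?= map(tup3(string,E,string),char).
Decompose map/2: E =?= tup3(string,E,string),  char =?= char.
Occurs check fails: E occurs in tup3(string,E,string); the equation E =?= tup3(string,E,string) has no finite solution.

FAIL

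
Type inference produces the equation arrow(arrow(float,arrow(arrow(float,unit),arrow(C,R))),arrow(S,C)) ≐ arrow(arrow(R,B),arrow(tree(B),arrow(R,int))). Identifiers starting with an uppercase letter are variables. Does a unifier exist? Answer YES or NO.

Decompose arrow/2: arrow(float,arrow(arrow(float,unit),arrow(C,R))) ≐ arrow(R,B),  arrow(S,C) ≐ arrow(tree(B),arrow(R,int)).
Decompose arrow/2: float ≐ R,  arrow(arrow(float,unit),arrow(C,R)) ≐ B.
Bind R := float; substituting into the remaining equations gives: arrow(arrow(float,unit),arrow(C,float)) ≐ B,  arrow(S,C) ≐ arrow(tree(B),arrow(float,int)).
Bind B := arrow(arrow(float,unit),arrow(C,float)); substituting into the remaining equation gives: arrow(S,C) ≐ arrow(tree(arrow(arrow(float,unit),arrow(C,float))),arrow(float,int)).
Decompose arrow/2: S ≐ tree(arrow(arrow(float,unit),arrow(C,float))),  C ≐ arrow(float,int).
Bind S := tree(arrow(arrow(float,unit),arrow(C,float))); no other remaining equation mentions S.
Bind C := arrow(float,int). Substituting into the earlier bindings gives B := arrow(arrow(float,unit),arrow(arrow(float,int),float)), S := tree(arrow(arrow(float,unit),arrow(arrow(float,int),float))).
No equations remain and no clash or occurs-check failure arose, so a unifier exists.

YES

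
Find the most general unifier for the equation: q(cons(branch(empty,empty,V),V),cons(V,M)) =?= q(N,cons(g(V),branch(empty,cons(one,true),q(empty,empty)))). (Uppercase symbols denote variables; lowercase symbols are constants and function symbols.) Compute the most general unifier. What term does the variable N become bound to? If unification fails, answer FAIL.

FAIL

Decompose q/2: cons(branch(empty,empty,V),V) =?= N,  cons(V,M) =?= cons(g(V),branch(empty,cons(one,true),q(empty,empty))).
Bind N := cons(branch(empty,empty,V),V); no other remaining equation mentions N.
Decompose cons/2: V =?= g(V),  M =?= branch(empty,cons(one,true),q(empty,empty)).
Occurs check fails: V occurs in g(V); the equation V =?= g(V) has no finite solution.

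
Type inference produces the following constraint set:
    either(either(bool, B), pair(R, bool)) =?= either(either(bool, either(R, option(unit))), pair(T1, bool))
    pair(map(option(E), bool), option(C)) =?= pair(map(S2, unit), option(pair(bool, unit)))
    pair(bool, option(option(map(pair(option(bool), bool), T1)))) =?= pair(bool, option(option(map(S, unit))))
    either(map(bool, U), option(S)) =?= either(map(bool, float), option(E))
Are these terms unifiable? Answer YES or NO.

NO

Decompose either/2: either(bool, B) =?= either(bool, either(R, option(unit))),  pair(R, bool) =?= pair(T1, bool).
Decompose either/2: bool =?= bool,  B =?= either(R, option(unit)).
Delete trivial equation bool =?= bool.
Bind B := either(R, option(unit)); no other remaining equation mentions B.
Decompose pair/2: R =?= T1,  bool =?= bool.
Bind R := T1; no other remaining equation mentions R. Substituting into the earlier binding gives B := either(T1, option(unit)).
Delete trivial equation bool =?= bool.
Decompose pair/2: map(option(E), bool) =?= map(S2, unit),  option(C) =?= option(pair(bool, unit)).
Decompose map/2: option(E) =?= S2,  bool =?= unit.
Bind S2 := option(E); no other remaining equation mentions S2.
Clash: constants bool and unit differ; no unifier exists.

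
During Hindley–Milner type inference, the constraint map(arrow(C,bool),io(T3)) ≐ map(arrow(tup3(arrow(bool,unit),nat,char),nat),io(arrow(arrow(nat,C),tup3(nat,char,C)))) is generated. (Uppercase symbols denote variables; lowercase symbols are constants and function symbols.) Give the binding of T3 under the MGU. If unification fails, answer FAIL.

FAIL

Decompose map/2: arrow(C,bool) ≐ arrow(tup3(arrow(bool,unit),nat,char),nat),  io(T3) ≐ io(arrow(arrow(nat,C),tup3(nat,char,C))).
Decompose arrow/2: C ≐ tup3(arrow(bool,unit),nat,char),  bool ≐ nat.
Bind C := tup3(arrow(bool,unit),nat,char); substituting into the one remaining equation that mentions C gives: io(T3) ≐ io(arrow(arrow(nat,tup3(arrow(bool,unit),nat,char)),tup3(nat,char,tup3(arrow(bool,unit),nat,char)))).
Clash: constants bool and nat differ; no unifier exists.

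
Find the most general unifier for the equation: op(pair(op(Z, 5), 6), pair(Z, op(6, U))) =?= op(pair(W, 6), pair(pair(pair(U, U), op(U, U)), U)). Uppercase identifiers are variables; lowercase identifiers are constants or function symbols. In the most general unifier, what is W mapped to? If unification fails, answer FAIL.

Decompose op/2: pair(op(Z, 5), 6) =?= pair(W, 6),  pair(Z, op(6, U)) =?= pair(pair(pair(U, U), op(U, U)), U).
Decompose pair/2: op(Z, 5) =?= W,  6 =?= 6.
Bind W := op(Z, 5); no other remaining equation mentions W.
Delete trivial equation 6 =?= 6.
Decompose pair/2: Z =?= pair(pair(U, U), op(U, U)),  op(6, U) =?= U.
Bind Z := pair(pair(U, U), op(U, U)); no other remaining equation mentions Z. Substituting into the earlier binding gives W := op(pair(pair(U, U), op(U, U)), 5).
Occurs check fails: U occurs in op(6, U); the equation U =?= op(6, U) has no finite solution.

FAIL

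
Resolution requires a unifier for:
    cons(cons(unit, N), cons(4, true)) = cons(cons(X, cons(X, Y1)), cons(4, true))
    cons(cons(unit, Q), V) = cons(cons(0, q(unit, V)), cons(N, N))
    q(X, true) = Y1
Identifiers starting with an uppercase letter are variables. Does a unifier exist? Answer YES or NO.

Decompose cons/2: cons(unit, N) = cons(X, cons(X, Y1)),  cons(4, true) = cons(4, true).
Decompose cons/2: unit = X,  N = cons(X, Y1).
Bind X := unit; substituting into the 2 remaining equations that mention X gives: N = cons(unit, Y1),  q(unit, true) = Y1.
Bind N := cons(unit, Y1); substituting into the one remaining equation that mentions N gives: cons(cons(unit, Q), V) = cons(cons(0, q(unit, V)), cons(cons(unit, Y1), cons(unit, Y1))).
Delete trivial equation cons(4, true) = cons(4, true).
Decompose cons/2: cons(unit, Q) = cons(0, q(unit, V)),  V = cons(cons(unit, Y1), cons(unit, Y1)).
Decompose cons/2: unit = 0,  Q = q(unit, V).
Clash: constants unit and 0 differ; no unifier exists.

NO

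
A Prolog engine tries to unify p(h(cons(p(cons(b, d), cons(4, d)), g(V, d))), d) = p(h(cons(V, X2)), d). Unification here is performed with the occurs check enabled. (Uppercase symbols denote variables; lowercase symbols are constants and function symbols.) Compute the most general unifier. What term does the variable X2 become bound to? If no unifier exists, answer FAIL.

g(p(cons(b, d), cons(4, d)), d)

Decompose p/2: h(cons(p(cons(b, d), cons(4, d)), g(V, d))) = h(cons(V, X2)),  d = d.
Decompose h/1: cons(p(cons(b, d), cons(4, d)), g(V, d)) = cons(V, X2).
Decompose cons/2: p(cons(b, d), cons(4, d)) = V,  g(V, d) = X2.
Bind V := p(cons(b, d), cons(4, d)); substituting into the one remaining equation that mentions V gives: g(p(cons(b, d), cons(4, d)), d) = X2.
Bind X2 := g(p(cons(b, d), cons(4, d)), d); no other remaining equation mentions X2.
Delete trivial equation d = d.
MGU = { V ↦ p(cons(b, d), cons(4, d)), X2 ↦ g(p(cons(b, d), cons(4, d)), d) }, so X2 ↦ g(p(cons(b, d), cons(4, d)), d).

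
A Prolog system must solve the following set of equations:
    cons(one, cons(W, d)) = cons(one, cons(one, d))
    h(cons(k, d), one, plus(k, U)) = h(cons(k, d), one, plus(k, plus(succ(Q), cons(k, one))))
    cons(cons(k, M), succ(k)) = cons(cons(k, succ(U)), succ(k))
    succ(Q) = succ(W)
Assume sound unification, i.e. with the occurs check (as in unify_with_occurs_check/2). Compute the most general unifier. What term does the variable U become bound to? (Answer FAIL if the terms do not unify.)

Decompose cons/2: one = one,  cons(W, d) = cons(one, d).
Delete trivial equation one = one.
Decompose cons/2: W = one,  d = d.
Bind W := one; substituting into the one remaining equation that mentions W gives: succ(Q) = succ(one).
Delete trivial equation d = d.
Decompose h/3: cons(k, d) = cons(k, d),  one = one,  plus(k, U) = plus(k, plus(succ(Q), cons(k, one))).
Delete trivial equation cons(k, d) = cons(k, d).
Delete trivial equation one = one.
Decompose plus/2: k = k,  U = plus(succ(Q), cons(k, one)).
Delete trivial equation k = k.
Bind U := plus(succ(Q), cons(k, one)); substituting into the one remaining equation that mentions U gives: cons(cons(k, M), succ(k)) = cons(cons(k, succ(plus(succ(Q), cons(k, one)))), succ(k)).
Decompose cons/2: cons(k, M) = cons(k, succ(plus(succ(Q), cons(k, one)))),  succ(k) = succ(k).
Decompose cons/2: k = k,  M = succ(plus(succ(Q), cons(k, one))).
Delete trivial equation k = k.
Bind M := succ(plus(succ(Q), cons(k, one))); no other remaining equation mentions M.
Delete trivial equation succ(k) = succ(k).
Decompose succ/1: Q = one.
Bind Q := one. Substituting into the earlier bindings gives U := plus(succ(one), cons(k, one)), M := succ(plus(succ(one), cons(k, one))).
MGU = { W ↦ one, U ↦ plus(succ(one), cons(k, one)), M ↦ succ(plus(succ(one), cons(k, one))), Q ↦ one }, so U ↦ plus(succ(one), cons(k, one)).

plus(succ(one), cons(k, one))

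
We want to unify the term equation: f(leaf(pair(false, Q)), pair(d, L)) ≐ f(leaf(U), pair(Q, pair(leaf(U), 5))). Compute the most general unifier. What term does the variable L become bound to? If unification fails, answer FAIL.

Decompose f/2: leaf(pair(false, Q)) ≐ leaf(U),  pair(d, L) ≐ pair(Q, pair(leaf(U), 5)).
Decompose leaf/1: pair(false, Q) ≐ U.
Bind U := pair(false, Q); substituting into the remaining equation gives: pair(d, L) ≐ pair(Q, pair(leaf(pair(false, Q)), 5)).
Decompose pair/2: d ≐ Q,  L ≐ pair(leaf(pair(false, Q)), 5).
Bind Q := d; substituting into the remaining equation gives: L ≐ pair(leaf(pair(false, d)), 5). Substituting into the earlier binding gives U := pair(false, d).
Bind L := pair(leaf(pair(false, d)), 5).
MGU = { U -> pair(false, d), Q -> d, L -> pair(leaf(pair(false, d)), 5) }, so L -> pair(leaf(pair(false, d)), 5).

pair(leaf(pair(false, d)), 5)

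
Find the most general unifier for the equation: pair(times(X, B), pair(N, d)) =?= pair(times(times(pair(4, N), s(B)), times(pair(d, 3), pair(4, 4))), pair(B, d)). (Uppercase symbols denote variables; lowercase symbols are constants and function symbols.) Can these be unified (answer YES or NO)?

Decompose pair/2: times(X, B) =?= times(times(pair(4, N), s(B)), times(pair(d, 3), pair(4, 4))),  pair(N, d) =?= pair(B, d).
Decompose times/2: X =?= times(pair(4, N), s(B)),  B =?= times(pair(d, 3), pair(4, 4)).
Bind X := times(pair(4, N), s(B)); no other remaining equation mentions X.
Bind B := times(pair(d, 3), pair(4, 4)); substituting into the remaining equation gives: pair(N, d) =?= pair(times(pair(d, 3), pair(4, 4)), d). Substituting into the earlier binding gives X := times(pair(4, N), s(times(pair(d, 3), pair(4, 4)))).
Decompose pair/2: N =?= times(pair(d, 3), pair(4, 4)),  d =?= d.
Bind N := times(pair(d, 3), pair(4, 4)); no other remaining equation mentions N. Substituting into the earlier binding gives X := times(pair(4, times(pair(d, 3), pair(4, 4))), s(times(pair(d, 3), pair(4, 4)))).
Delete trivial equation d =?= d.
No equations remain and no clash or occurs-check failure arose, so a unifier exists.

YES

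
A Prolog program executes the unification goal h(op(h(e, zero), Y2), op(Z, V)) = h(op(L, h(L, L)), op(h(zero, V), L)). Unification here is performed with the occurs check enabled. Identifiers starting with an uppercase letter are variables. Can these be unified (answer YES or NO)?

Decompose h/2: op(h(e, zero), Y2) = op(L, h(L, L)),  op(Z, V) = op(h(zero, V), L).
Decompose op/2: h(e, zero) = L,  Y2 = h(L, L).
Bind L := h(e, zero); substituting into the remaining equations gives: Y2 = h(h(e, zero), h(e, zero)),  op(Z, V) = op(h(zero, V), h(e, zero)).
Bind Y2 := h(h(e, zero), h(e, zero)); no other remaining equation mentions Y2.
Decompose op/2: Z = h(zero, V),  V = h(e, zero).
Bind Z := h(zero, V); no other remaining equation mentions Z.
Bind V := h(e, zero). Substituting into the earlier binding gives Z := h(zero, h(e, zero)).
No equations remain and no clash or occurs-check failure arose, so a unifier exists.

YES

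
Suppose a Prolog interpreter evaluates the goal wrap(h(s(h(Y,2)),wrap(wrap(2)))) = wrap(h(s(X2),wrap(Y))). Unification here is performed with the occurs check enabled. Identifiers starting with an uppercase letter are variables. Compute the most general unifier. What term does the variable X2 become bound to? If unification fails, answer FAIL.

h(wrap(2),2)

Decompose wrap/1: h(s(h(Y,2)),wrap(wrap(2))) = h(s(X2),wrap(Y)).
Decompose h/2: s(h(Y,2)) = s(X2),  wrap(wrap(2)) = wrap(Y).
Decompose s/1: h(Y,2) = X2.
Bind X2 := h(Y,2); no other remaining equation mentions X2.
Decompose wrap/1: wrap(2) = Y.
Bind Y := wrap(2). Substituting into the earlier binding gives X2 := h(wrap(2),2).
MGU = { X2 ↦ h(wrap(2),2), Y ↦ wrap(2) }, so X2 ↦ h(wrap(2),2).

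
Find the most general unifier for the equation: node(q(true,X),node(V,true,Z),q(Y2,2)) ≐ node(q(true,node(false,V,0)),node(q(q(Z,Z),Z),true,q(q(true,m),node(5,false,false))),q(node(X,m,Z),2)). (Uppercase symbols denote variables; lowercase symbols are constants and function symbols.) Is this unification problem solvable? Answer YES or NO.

Decompose node/3: q(true,X) ≐ q(true,node(false,V,0)),  node(V,true,Z) ≐ node(q(q(Z,Z),Z),true,q(q(true,m),node(5,false,false))),  q(Y2,2) ≐ q(node(X,m,Z),2).
Decompose q/2: true ≐ true,  X ≐ node(false,V,0).
Delete trivial equation true ≐ true.
Bind X := node(false,V,0); substituting into the one remaining equation that mentions X gives: q(Y2,2) ≐ q(node(node(false,V,0),m,Z),2).
Decompose node/3: V ≐ q(q(Z,Z),Z),  true ≐ true,  Z ≐ q(q(true,m),node(5,false,false)).
Bind V := q(q(Z,Z),Z); substituting into the one remaining equation that mentions V gives: q(Y2,2) ≐ q(node(node(false,q(q(Z,Z),Z),0),m,Z),2). Substituting into the earlier binding gives X := node(false,q(q(Z,Z),Z),0).
Delete trivial equation true ≐ true.
Bind Z := q(q(true,m),node(5,false,false)); substituting into the remaining equation gives: q(Y2,2) ≐ q(node(node(false,q(q(q(q(true,m),node(5,false,false)),q(q(true,m),node(5,false,false))),q(q(true,m),node(5,false,false))),0),m,q(q(true,m),node(5,false,false))),2). Substituting into the earlier bindings gives X := node(false,q(q(q(q(true,m),node(5,false,false)),q(q(true,m),node(5,false,false))),q(q(true,m),node(5,false,false))),0), V := q(q(q(q(true,m),node(5,false,false)),q(q(true,m),node(5,false,false))),q(q(true,m),node(5,false,false))).
Decompose q/2: Y2 ≐ node(node(false,q(q(q(q(true,m),node(5,false,false)),q(q(true,m),node(5,false,false))),q(q(true,m),node(5,false,false))),0),m,q(q(true,m),node(5,false,false))),  2 ≐ 2.
Bind Y2 := node(node(false,q(q(q(q(true,m),node(5,false,false)),q(q(true,m),node(5,false,false))),q(q(true,m),node(5,false,false))),0),m,q(q(true,m),node(5,false,false))); no other remaining equation mentions Y2.
Delete trivial equation 2 ≐ 2.
No equations remain and no clash or occurs-check failure arose, so a unifier exists.

YES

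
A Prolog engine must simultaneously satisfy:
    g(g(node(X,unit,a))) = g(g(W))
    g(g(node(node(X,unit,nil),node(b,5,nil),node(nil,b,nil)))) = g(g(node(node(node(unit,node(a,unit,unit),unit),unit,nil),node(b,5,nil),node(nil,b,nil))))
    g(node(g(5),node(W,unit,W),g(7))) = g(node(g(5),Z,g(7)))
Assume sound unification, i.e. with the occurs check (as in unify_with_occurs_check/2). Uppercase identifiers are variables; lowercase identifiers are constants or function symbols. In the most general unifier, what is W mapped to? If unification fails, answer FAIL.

Decompose g/1: g(node(X,unit,a)) = g(W).
Decompose g/1: node(X,unit,a) = W.
Bind W := node(X,unit,a); substituting into the one remaining equation that mentions W gives: g(node(g(5),node(node(X,unit,a),unit,node(X,unit,a)),g(7))) = g(node(g(5),Z,g(7))).
Decompose g/1: g(node(node(X,unit,nil),node(b,5,nil),node(nil,b,nil))) = g(node(node(node(unit,node(a,unit,unit),unit),unit,nil),node(b,5,nil),node(nil,b,nil))).
Decompose g/1: node(node(X,unit,nil),node(b,5,nil),node(nil,b,nil)) = node(node(node(unit,node(a,unit,unit),unit),unit,nil),node(b,5,nil),node(nil,b,nil)).
Decompose node/3: node(X,unit,nil) = node(node(unit,node(a,unit,unit),unit),unit,nil),  node(b,5,nil) = node(b,5,nil),  node(nil,b,nil) = node(nil,b,nil).
Decompose node/3: X = node(unit,node(a,unit,unit),unit),  unit = unit,  nil = nil.
Bind X := node(unit,node(a,unit,unit),unit); substituting into the one remaining equation that mentions X gives: g(node(g(5),node(node(node(unit,node(a,unit,unit),unit),unit,a),unit,node(node(unit,node(a,unit,unit),unit),unit,a)),g(7))) = g(node(g(5),Z,g(7))). Substituting into the earlier binding gives W := node(node(unit,node(a,unit,unit),unit),unit,a).
Delete trivial equation unit = unit.
Delete trivial equation nil = nil.
Delete trivial equation node(b,5,nil) = node(b,5,nil).
Delete trivial equation node(nil,b,nil) = node(nil,b,nil).
Decompose g/1: node(g(5),node(node(node(unit,node(a,unit,unit),unit),unit,a),unit,node(node(unit,node(a,unit,unit),unit),unit,a)),g(7)) = node(g(5),Z,g(7)).
Decompose node/3: g(5) = g(5),  node(node(node(unit,node(a,unit,unit),unit),unit,a),unit,node(node(unit,node(a,unit,unit),unit),unit,a)) = Z,  g(7) = g(7).
Delete trivial equation g(5) = g(5).
Bind Z := node(node(node(unit,node(a,unit,unit),unit),unit,a),unit,node(node(unit,node(a,unit,unit),unit),unit,a)); no other remaining equation mentions Z.
Delete trivial equation g(7) = g(7).
MGU = { W ↦ node(node(unit,node(a,unit,unit),unit),unit,a), X ↦ node(unit,node(a,unit,unit),unit), Z ↦ node(node(node(unit,node(a,unit,unit),unit),unit,a),unit,node(node(unit,node(a,unit,unit),unit),unit,a)) }, so W ↦ node(node(unit,node(a,unit,unit),unit),unit,a).

node(node(unit,node(a,unit,unit),unit),unit,a)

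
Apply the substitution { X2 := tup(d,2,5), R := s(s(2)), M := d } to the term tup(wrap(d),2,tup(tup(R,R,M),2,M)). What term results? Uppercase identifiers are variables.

Replace each occurrence of R with s(s(2)).
Replace each occurrence of M with d.
Result: tup(wrap(d),2,tup(tup(s(s(2)),s(s(2)),d),2,d)).

tup(wrap(d),2,tup(tup(s(s(2)),s(s(2)),d),2,d))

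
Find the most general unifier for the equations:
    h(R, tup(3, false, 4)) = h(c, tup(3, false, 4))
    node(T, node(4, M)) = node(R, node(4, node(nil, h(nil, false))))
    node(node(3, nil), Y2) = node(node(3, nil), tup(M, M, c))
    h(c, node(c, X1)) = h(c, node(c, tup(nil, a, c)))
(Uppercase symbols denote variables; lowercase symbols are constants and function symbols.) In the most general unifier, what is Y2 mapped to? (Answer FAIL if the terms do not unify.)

Decompose h/2: R = c,  tup(3, false, 4) = tup(3, false, 4).
Bind R := c; substituting into the one remaining equation that mentions R gives: node(T, node(4, M)) = node(c, node(4, node(nil, h(nil, false)))).
Delete trivial equation tup(3, false, 4) = tup(3, false, 4).
Decompose node/2: T = c,  node(4, M) = node(4, node(nil, h(nil, false))).
Bind T := c; no other remaining equation mentions T.
Decompose node/2: 4 = 4,  M = node(nil, h(nil, false)).
Delete trivial equation 4 = 4.
Bind M := node(nil, h(nil, false)); substituting into the one remaining equation that mentions M gives: node(node(3, nil), Y2) = node(node(3, nil), tup(node(nil, h(nil, false)), node(nil, h(nil, false)), c)).
Decompose node/2: node(3, nil) = node(3, nil),  Y2 = tup(node(nil, h(nil, false)), node(nil, h(nil, false)), c).
Delete trivial equation node(3, nil) = node(3, nil).
Bind Y2 := tup(node(nil, h(nil, false)), node(nil, h(nil, false)), c); no other remaining equation mentions Y2.
Decompose h/2: c = c,  node(c, X1) = node(c, tup(nil, a, c)).
Delete trivial equation c = c.
Decompose node/2: c = c,  X1 = tup(nil, a, c).
Delete trivial equation c = c.
Bind X1 := tup(nil, a, c).
MGU = { R := c, T := c, M := node(nil, h(nil, false)), Y2 := tup(node(nil, h(nil, false)), node(nil, h(nil, false)), c), X1 := tup(nil, a, c) }, so Y2 := tup(node(nil, h(nil, false)), node(nil, h(nil, false)), c).

tup(node(nil, h(nil, false)), node(nil, h(nil, false)), c)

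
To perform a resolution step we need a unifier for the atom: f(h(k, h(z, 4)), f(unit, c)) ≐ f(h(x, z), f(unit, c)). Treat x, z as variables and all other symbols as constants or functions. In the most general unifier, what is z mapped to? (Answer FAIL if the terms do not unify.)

FAIL

Decompose f/2: h(k, h(z, 4)) ≐ h(x, z),  f(unit, c) ≐ f(unit, c).
Decompose h/2: k ≐ x,  h(z, 4) ≐ z.
Bind x := k; no other remaining equation mentions x.
Occurs check fails: z occurs in h(z, 4); the equation z ≐ h(z, 4) has no finite solution.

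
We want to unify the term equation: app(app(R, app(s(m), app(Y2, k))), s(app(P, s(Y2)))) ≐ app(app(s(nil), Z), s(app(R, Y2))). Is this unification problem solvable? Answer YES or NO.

NO

Decompose app/2: app(R, app(s(m), app(Y2, k))) ≐ app(s(nil), Z),  s(app(P, s(Y2))) ≐ s(app(R, Y2)).
Decompose app/2: R ≐ s(nil),  app(s(m), app(Y2, k)) ≐ Z.
Bind R := s(nil); substituting into the one remaining equation that mentions R gives: s(app(P, s(Y2))) ≐ s(app(s(nil), Y2)).
Bind Z := app(s(m), app(Y2, k)); no other remaining equation mentions Z.
Decompose s/1: app(P, s(Y2)) ≐ app(s(nil), Y2).
Decompose app/2: P ≐ s(nil),  s(Y2) ≐ Y2.
Bind P := s(nil); no other remaining equation mentions P.
Occurs check fails: Y2 occurs in s(Y2); the equation Y2 ≐ s(Y2) has no finite solution.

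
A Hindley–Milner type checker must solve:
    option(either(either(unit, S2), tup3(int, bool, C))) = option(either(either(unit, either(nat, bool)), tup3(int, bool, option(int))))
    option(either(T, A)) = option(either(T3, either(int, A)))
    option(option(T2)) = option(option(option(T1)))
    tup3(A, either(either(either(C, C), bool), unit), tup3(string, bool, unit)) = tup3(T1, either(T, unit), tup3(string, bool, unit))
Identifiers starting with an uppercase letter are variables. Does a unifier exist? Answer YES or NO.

NO

Decompose option/1: either(either(unit, S2), tup3(int, bool, C)) = either(either(unit, either(nat, bool)), tup3(int, bool, option(int))).
Decompose either/2: either(unit, S2) = either(unit, either(nat, bool)),  tup3(int, bool, C) = tup3(int, bool, option(int)).
Decompose either/2: unit = unit,  S2 = either(nat, bool).
Delete trivial equation unit = unit.
Bind S2 := either(nat, bool); no other remaining equation mentions S2.
Decompose tup3/3: int = int,  bool = bool,  C = option(int).
Delete trivial equation int = int.
Delete trivial equation bool = bool.
Bind C := option(int); substituting into the one remaining equation that mentions C gives: tup3(A, either(either(either(option(int), option(int)), bool), unit), tup3(string, bool, unit)) = tup3(T1, either(T, unit), tup3(string, bool, unit)).
Decompose option/1: either(T, A) = either(T3, either(int, A)).
Decompose either/2: T = T3,  A = either(int, A).
Bind T := T3; substituting into the one remaining equation that mentions T gives: tup3(A, either(either(either(option(int), option(int)), bool), unit), tup3(string, bool, unit)) = tup3(T1, either(T3, unit), tup3(string, bool, unit)).
Occurs check fails: A occurs in either(int, A); the equation A = either(int, A) has no finite solution.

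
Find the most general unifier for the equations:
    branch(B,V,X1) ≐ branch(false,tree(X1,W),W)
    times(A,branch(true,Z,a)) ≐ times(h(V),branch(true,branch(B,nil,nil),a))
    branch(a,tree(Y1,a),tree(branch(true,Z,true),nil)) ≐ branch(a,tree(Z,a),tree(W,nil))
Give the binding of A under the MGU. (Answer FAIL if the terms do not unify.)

h(tree(branch(true,branch(false,nil,nil),true),branch(true,branch(false,nil,nil),true)))

Decompose branch/3: B ≐ false,  V ≐ tree(X1,W),  X1 ≐ W.
Bind B := false; substituting into the one remaining equation that mentions B gives: times(A,branch(true,Z,a)) ≐ times(h(V),branch(true,branch(false,nil,nil),a)).
Bind V := tree(X1,W); substituting into the one remaining equation that mentions V gives: times(A,branch(true,Z,a)) ≐ times(h(tree(X1,W)),branch(true,branch(false,nil,nil),a)).
Bind X1 := W; substituting into the one remaining equation that mentions X1 gives: times(A,branch(true,Z,a)) ≐ times(h(tree(W,W)),branch(true,branch(false,nil,nil),a)). Substituting into the earlier binding gives V := tree(W,W).
Decompose times/2: A ≐ h(tree(W,W)),  branch(true,Z,a) ≐ branch(true,branch(false,nil,nil),a).
Bind A := h(tree(W,W)); no other remaining equation mentions A.
Decompose branch/3: true ≐ true,  Z ≐ branch(false,nil,nil),  a ≐ a.
Delete trivial equation true ≐ true.
Bind Z := branch(false,nil,nil); substituting into the one remaining equation that mentions Z gives: branch(a,tree(Y1,a),tree(branch(true,branch(false,nil,nil),true),nil)) ≐ branch(a,tree(branch(false,nil,nil),a),tree(W,nil)).
Delete trivial equation a ≐ a.
Decompose branch/3: a ≐ a,  tree(Y1,a) ≐ tree(branch(false,nil,nil),a),  tree(branch(true,branch(false,nil,nil),true),nil) ≐ tree(W,nil).
Delete trivial equation a ≐ a.
Decompose tree/2: Y1 ≐ branch(false,nil,nil),  a ≐ a.
Bind Y1 := branch(false,nil,nil); no other remaining equation mentions Y1.
Delete trivial equation a ≐ a.
Decompose tree/2: branch(true,branch(false,nil,nil),true) ≐ W,  nil ≐ nil.
Bind W := branch(true,branch(false,nil,nil),true); no other remaining equation mentions W. Substituting into the earlier bindings gives V := tree(branch(true,branch(false,nil,nil),true),branch(true,branch(false,nil,nil),true)), X1 := branch(true,branch(false,nil,nil),true), A := h(tree(branch(true,branch(false,nil,nil),true),branch(true,branch(false,nil,nil),true))).
Delete trivial equation nil ≐ nil.
MGU = { B := false, V := tree(branch(true,branch(false,nil,nil),true),branch(true,branch(false,nil,nil),true)), X1 := branch(true,branch(false,nil,nil),true), A := h(tree(branch(true,branch(false,nil,nil),true),branch(true,branch(false,nil,nil),true))), Z := branch(false,nil,nil), Y1 := branch(false,nil,nil), W := branch(true,branch(false,nil,nil),true) }, so A := h(tree(branch(true,branch(false,nil,nil),true),branch(true,branch(false,nil,nil),true))).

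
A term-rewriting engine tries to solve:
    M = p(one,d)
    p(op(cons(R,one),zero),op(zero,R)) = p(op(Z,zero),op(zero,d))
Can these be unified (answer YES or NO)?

Bind M := p(one,d); no other remaining equation mentions M.
Decompose p/2: op(cons(R,one),zero) = op(Z,zero),  op(zero,R) = op(zero,d).
Decompose op/2: cons(R,one) = Z,  zero = zero.
Bind Z := cons(R,one); no other remaining equation mentions Z.
Delete trivial equation zero = zero.
Decompose op/2: zero = zero,  R = d.
Delete trivial equation zero = zero.
Bind R := d. Substituting into the earlier binding gives Z := cons(d,one).
No equations remain and no clash or occurs-check failure arose, so a unifier exists.

YES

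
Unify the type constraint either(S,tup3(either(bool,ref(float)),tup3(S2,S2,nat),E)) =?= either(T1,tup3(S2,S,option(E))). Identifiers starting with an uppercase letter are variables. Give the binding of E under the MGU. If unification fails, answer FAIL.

FAIL

Decompose either/2: S =?= T1,  tup3(either(bool,ref(float)),tup3(S2,S2,nat),E) =?= tup3(S2,S,option(E)).
Bind S := T1; substituting into the remaining equation gives: tup3(either(bool,ref(float)),tup3(S2,S2,nat),E) =?= tup3(S2,T1,option(E)).
Decompose tup3/3: either(bool,ref(float)) =?= S2,  tup3(S2,S2,nat) =?= T1,  E =?= option(E).
Bind S2 := either(bool,ref(float)); substituting into the one remaining equation that mentions S2 gives: tup3(either(bool,ref(float)),either(bool,ref(float)),nat) =?= T1.
Bind T1 := tup3(either(bool,ref(float)),either(bool,ref(float)),nat); no other remaining equation mentions T1. Substituting into the earlier binding gives S := tup3(either(bool,ref(float)),either(bool,ref(float)),nat).
Occurs check fails: E occurs in option(E); the equation E =?= option(E) has no finite solution.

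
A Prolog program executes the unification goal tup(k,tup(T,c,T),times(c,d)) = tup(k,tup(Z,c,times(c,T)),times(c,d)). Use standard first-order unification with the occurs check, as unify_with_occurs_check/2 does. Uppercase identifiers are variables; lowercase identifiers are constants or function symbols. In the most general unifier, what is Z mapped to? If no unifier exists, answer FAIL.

FAIL

Decompose tup/3: k = k,  tup(T,c,T) = tup(Z,c,times(c,T)),  times(c,d) = times(c,d).
Delete trivial equation k = k.
Decompose tup/3: T = Z,  c = c,  T = times(c,T).
Bind T := Z; substituting into the one remaining equation that mentions T gives: Z = times(c,Z).
Delete trivial equation c = c.
Occurs check fails: Z occurs in times(c,Z); the equation Z = times(c,Z) has no finite solution.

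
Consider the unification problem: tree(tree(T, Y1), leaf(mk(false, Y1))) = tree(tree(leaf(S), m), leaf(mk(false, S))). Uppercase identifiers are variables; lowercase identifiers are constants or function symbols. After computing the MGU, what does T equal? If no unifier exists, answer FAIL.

Decompose tree/2: tree(T, Y1) = tree(leaf(S), m),  leaf(mk(false, Y1)) = leaf(mk(false, S)).
Decompose tree/2: T = leaf(S),  Y1 = m.
Bind T := leaf(S); no other remaining equation mentions T.
Bind Y1 := m; substituting into the remaining equation gives: leaf(mk(false, m)) = leaf(mk(false, S)).
Decompose leaf/1: mk(false, m) = mk(false, S).
Decompose mk/2: false = false,  m = S.
Delete trivial equation false = false.
Bind S := m. Substituting into the earlier binding gives T := leaf(m).
MGU = { T -> leaf(m), Y1 -> m, S -> m }, so T -> leaf(m).

leaf(m)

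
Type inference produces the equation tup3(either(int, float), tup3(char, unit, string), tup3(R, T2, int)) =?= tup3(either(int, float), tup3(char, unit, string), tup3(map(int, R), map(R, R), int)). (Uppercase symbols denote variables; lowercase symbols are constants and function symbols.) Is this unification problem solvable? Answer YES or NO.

NO

Decompose tup3/3: either(int, float) =?= either(int, float),  tup3(char, unit, string) =?= tup3(char, unit, string),  tup3(R, T2, int) =?= tup3(map(int, R), map(R, R), int).
Delete trivial equation either(int, float) =?= either(int, float).
Delete trivial equation tup3(char, unit, string) =?= tup3(char, unit, string).
Decompose tup3/3: R =?= map(int, R),  T2 =?= map(R, R),  int =?= int.
Occurs check fails: R occurs in map(int, R); the equation R =?= map(int, R) has no finite solution.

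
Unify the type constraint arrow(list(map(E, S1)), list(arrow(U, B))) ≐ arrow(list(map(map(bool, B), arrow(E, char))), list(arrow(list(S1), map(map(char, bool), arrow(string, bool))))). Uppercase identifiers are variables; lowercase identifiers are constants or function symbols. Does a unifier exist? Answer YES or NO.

YES

Decompose arrow/2: list(map(E, S1)) ≐ list(map(map(bool, B), arrow(E, char))),  list(arrow(U, B)) ≐ list(arrow(list(S1), map(map(char, bool), arrow(string, bool)))).
Decompose list/1: map(E, S1) ≐ map(map(bool, B), arrow(E, char)).
Decompose map/2: E ≐ map(bool, B),  S1 ≐ arrow(E, char).
Bind E := map(bool, B); substituting into the one remaining equation that mentions E gives: S1 ≐ arrow(map(bool, B), char).
Bind S1 := arrow(map(bool, B), char); substituting into the remaining equation gives: list(arrow(U, B)) ≐ list(arrow(list(arrow(map(bool, B), char)), map(map(char, bool), arrow(string, bool)))).
Decompose list/1: arrow(U, B) ≐ arrow(list(arrow(map(bool, B), char)), map(map(char, bool), arrow(string, bool))).
Decompose arrow/2: U ≐ list(arrow(map(bool, B), char)),  B ≐ map(map(char, bool), arrow(string, bool)).
Bind U := list(arrow(map(bool, B), char)); no other remaining equation mentions U.
Bind B := map(map(char, bool), arrow(string, bool)). Substituting into the earlier bindings gives E := map(bool, map(map(char, bool), arrow(string, bool))), S1 := arrow(map(bool, map(map(char, bool), arrow(string, bool))), char), U := list(arrow(map(bool, map(map(char, bool), arrow(string, bool))), char)).
No equations remain and no clash or occurs-check failure arose, so a unifier exists.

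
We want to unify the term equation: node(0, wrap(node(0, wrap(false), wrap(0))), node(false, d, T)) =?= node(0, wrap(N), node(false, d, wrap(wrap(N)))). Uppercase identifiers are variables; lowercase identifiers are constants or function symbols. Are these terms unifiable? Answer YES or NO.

YES

Decompose node/3: 0 =?= 0,  wrap(node(0, wrap(false), wrap(0))) =?= wrap(N),  node(false, d, T) =?= node(false, d, wrap(wrap(N))).
Delete trivial equation 0 =?= 0.
Decompose wrap/1: node(0, wrap(false), wrap(0)) =?= N.
Bind N := node(0, wrap(false), wrap(0)); substituting into the remaining equation gives: node(false, d, T) =?= node(false, d, wrap(wrap(node(0, wrap(false), wrap(0))))).
Decompose node/3: false =?= false,  d =?= d,  T =?= wrap(wrap(node(0, wrap(false), wrap(0)))).
Delete trivial equation false =?= false.
Delete trivial equation d =?= d.
Bind T := wrap(wrap(node(0, wrap(false), wrap(0)))).
No equations remain and no clash or occurs-check failure arose, so a unifier exists.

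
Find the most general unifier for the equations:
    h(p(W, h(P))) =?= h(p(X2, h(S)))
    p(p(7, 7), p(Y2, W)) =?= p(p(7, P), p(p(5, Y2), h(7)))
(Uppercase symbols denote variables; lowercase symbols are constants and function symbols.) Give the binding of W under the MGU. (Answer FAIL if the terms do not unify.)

FAIL

Decompose h/1: p(W, h(P)) =?= p(X2, h(S)).
Decompose p/2: W =?= X2,  h(P) =?= h(S).
Bind W := X2; substituting into the one remaining equation that mentions W gives: p(p(7, 7), p(Y2, X2)) =?= p(p(7, P), p(p(5, Y2), h(7))).
Decompose h/1: P =?= S.
Bind P := S; substituting into the remaining equation gives: p(p(7, 7), p(Y2, X2)) =?= p(p(7, S), p(p(5, Y2), h(7))).
Decompose p/2: p(7, 7) =?= p(7, S),  p(Y2, X2) =?= p(p(5, Y2), h(7)).
Decompose p/2: 7 =?= 7,  7 =?= S.
Delete trivial equation 7 =?= 7.
Bind S := 7; no other remaining equation mentions S. Substituting into the earlier binding gives P := 7.
Decompose p/2: Y2 =?= p(5, Y2),  X2 =?= h(7).
Occurs check fails: Y2 occurs in p(5, Y2); the equation Y2 =?= p(5, Y2) has no finite solution.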